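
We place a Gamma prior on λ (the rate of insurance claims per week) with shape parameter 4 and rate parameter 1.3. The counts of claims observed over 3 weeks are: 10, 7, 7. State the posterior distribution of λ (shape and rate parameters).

The Poisson likelihood adds the total count to the shape and the number of exposure periods to the rate. Here ∑xᵢ = 24 and n = 3, so shape 4→28 and rate 1.3→4.3.

Posterior: Gamma(shape=28, rate=4.3)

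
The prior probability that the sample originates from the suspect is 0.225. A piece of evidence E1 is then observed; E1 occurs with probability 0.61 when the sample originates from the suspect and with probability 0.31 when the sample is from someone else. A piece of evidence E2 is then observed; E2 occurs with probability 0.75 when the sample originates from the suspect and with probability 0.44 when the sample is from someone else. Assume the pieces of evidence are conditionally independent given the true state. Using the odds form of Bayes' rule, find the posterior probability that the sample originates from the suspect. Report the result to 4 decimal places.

Posterior probability ≈ 0.4934

Prior odds = 0.225/(1−0.225) = 0.29032. In log-odds, ln(0.29032) = -1.2368.
Add log likelihood ratios: ln(1.9677) + ln(1.7045) = 1.2102.
Posterior log-odds = -0.026577, so posterior odds = exp(-0.026577) = 0.97377. Converting, P(H|E) = 0.97377/1.9738 = 0.4934.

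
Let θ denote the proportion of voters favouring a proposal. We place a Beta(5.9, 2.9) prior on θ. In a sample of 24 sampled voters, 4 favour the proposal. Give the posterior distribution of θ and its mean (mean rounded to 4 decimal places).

Observing 4 successes and 20 failures updates Beta(5.9, 2.9) by adding the success and failure counts to the two shape parameters: α = 5.9+4 = 9.9, β = 2.9+20 = 22.9.
E[θ | data] = 9.9/(9.9+22.9) = 0.3018.

Posterior: Beta(9.9, 22.9); mean ≈ 0.3018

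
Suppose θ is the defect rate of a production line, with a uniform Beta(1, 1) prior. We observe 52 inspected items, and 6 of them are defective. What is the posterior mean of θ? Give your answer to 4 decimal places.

Posterior mean ≈ 0.1296

Observing 6 successes and 46 failures updates Beta(1, 1) by adding the success and failure counts to the two shape parameters: α = 1+6 = 7, β = 1+46 = 47.
E[θ | data] = 7/(7+47) = 0.1296.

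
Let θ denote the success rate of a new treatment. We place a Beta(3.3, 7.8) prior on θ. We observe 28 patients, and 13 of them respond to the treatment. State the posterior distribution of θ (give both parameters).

Observing 13 successes and 15 failures updates Beta(3.3, 7.8) by adding the success and failure counts to the two shape parameters: α = 3.3+13 = 16.3, β = 7.8+15 = 22.8.

Posterior: Beta(16.3, 22.8)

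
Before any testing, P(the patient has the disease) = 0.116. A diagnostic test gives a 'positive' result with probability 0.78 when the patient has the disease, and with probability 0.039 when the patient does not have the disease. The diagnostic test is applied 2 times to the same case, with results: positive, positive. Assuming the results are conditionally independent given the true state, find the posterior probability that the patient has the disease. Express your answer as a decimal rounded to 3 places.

With H the event that the patient has the disease, the joint likelihood of the observed sequence is P(data|H) = 0.78·0.78 = 0.60840 and P(data|¬H) = 0.039·0.039 = 0.0015210.
Bayes: P(H|data) = 0.116·0.60840 / (0.116·0.60840 + 0.884·0.0015210) = 0.070574/0.071919 = 0.9813.

Posterior P(H) ≈ 0.981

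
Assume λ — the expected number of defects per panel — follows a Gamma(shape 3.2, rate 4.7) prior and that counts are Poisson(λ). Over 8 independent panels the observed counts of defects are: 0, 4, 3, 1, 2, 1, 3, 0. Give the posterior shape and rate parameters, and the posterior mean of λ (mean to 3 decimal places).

Posterior: Gamma(shape=17.2, rate=12.7); mean ≈ 1.354

The Poisson likelihood adds the total count to the shape and the number of exposure periods to the rate. Here ∑xᵢ = 14 and n = 8, so shape 3.2→17.2 and rate 4.7→12.7.
Posterior mean = shape/rate = 17.2/12.7 = 1.354.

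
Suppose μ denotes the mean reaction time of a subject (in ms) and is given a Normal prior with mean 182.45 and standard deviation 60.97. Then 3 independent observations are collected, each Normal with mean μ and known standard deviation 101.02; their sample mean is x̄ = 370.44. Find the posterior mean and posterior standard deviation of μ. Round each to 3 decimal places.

Posterior mean ≈ 280.613; posterior SD ≈ 42.146

Prior precision 1/τ₀² = 1/60.97² = 0.00026901; data precision n/σ² = 3/101.02² = 0.00029397.
Posterior precision = 0.00026901 + 0.00029397 = 0.00056298, giving posterior SD = 1/√0.00056298 = 42.146.
Posterior mean = (0.00026901·182.45 + 0.00029397·370.44) / 0.00056298 = 280.613.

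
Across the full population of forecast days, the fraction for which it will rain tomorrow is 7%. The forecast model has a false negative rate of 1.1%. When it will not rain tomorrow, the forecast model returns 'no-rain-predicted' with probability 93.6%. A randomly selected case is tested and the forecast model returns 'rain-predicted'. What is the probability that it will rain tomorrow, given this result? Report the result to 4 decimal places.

P(H | E) ≈ 0.5377

Let H be the event that it will rain tomorrow. P(H) = 0.07, so P(¬H) = 0.93. With E the 'rain-predicted' result, P(E|H) = 0.989 and P(E|¬H) = 0.064.
P(E) = 0.989·0.07 + 0.064·0.93 = 0.069230 + 0.059520 = 0.12875.
By Bayes' theorem, P(H|E) = 0.069230 / 0.12875 = 0.5377.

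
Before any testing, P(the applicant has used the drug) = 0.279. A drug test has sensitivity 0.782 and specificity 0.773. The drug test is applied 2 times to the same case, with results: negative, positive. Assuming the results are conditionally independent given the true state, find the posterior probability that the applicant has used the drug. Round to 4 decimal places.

With H the event that the applicant has used the drug, the joint likelihood of the observed sequence is P(data|H) = 0.218·0.782 = 0.17048 and P(data|¬H) = 0.773·0.227 = 0.17547.
Bayes: P(H|data) = 0.279·0.17048 / (0.279·0.17048 + 0.721·0.17547) = 0.047563/0.17408 = 0.2732.

Posterior P(H) ≈ 0.2732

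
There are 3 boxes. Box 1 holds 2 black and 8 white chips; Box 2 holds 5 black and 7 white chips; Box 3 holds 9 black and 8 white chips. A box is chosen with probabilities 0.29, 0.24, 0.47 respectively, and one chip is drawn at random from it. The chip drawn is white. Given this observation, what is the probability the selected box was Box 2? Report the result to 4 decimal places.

P(white|Box 1) = 0.8; P(white|Box 2) = 0.5833; P(white|Box 3) = 0.4706.
Prior × likelihood for each source: 0.29·0.8=0.2320, 0.24·0.5833=0.1400, 0.47·0.4706=0.2212. Summing gives P(white) = 0.59318.
P(Box 2 | white) = 0.1400 / 0.59318 = 0.2360.

Posterior probability ≈ 0.2360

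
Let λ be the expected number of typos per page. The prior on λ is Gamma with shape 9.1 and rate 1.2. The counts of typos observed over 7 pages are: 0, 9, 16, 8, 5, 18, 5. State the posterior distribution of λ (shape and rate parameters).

The Poisson likelihood adds the total count to the shape and the number of exposure periods to the rate. Here ∑xᵢ = 61 and n = 7, so shape 9.1→70.1 and rate 1.2→8.2.

Posterior: Gamma(shape=70.1, rate=8.2)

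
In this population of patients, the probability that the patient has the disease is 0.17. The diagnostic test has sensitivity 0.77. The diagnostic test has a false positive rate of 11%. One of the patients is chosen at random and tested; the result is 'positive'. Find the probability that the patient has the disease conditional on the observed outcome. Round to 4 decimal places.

P(H | E) ≈ 0.5891

Let H be the event that the patient has the disease. P(H) = 0.17, so P(¬H) = 0.83. With E the 'positive' result, P(E|H) = 0.77 and P(E|¬H) = 0.11.
P(E) = 0.77·0.17 + 0.11·0.83 = 0.13090 + 0.091300 = 0.22220.
By Bayes' theorem, P(H|E) = 0.13090 / 0.22220 = 0.5891.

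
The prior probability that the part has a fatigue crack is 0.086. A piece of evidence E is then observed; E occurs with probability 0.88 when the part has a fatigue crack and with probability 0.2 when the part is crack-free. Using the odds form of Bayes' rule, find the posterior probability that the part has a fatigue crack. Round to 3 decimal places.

Posterior probability ≈ 0.293

Prior odds = 0.086/(1−0.086) = 0.094092.
Likelihood ratio for E = 0.88/0.2 = 4.4000.
Posterior odds = prior odds × LR = 0.41400.
Posterior probability = odds/(1+odds) = 0.41400/1.4140 = 0.293.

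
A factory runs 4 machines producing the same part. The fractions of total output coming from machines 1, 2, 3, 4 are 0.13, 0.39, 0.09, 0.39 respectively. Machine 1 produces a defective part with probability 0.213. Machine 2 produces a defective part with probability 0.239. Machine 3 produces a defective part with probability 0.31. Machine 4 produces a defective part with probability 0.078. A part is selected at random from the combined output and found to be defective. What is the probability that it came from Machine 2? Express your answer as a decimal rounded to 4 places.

Tabulate prior·likelihood by source: [1] prior 0.13, lik 0.213, product 0.02769; [2] prior 0.39, lik 0.239, product 0.09321; [3] prior 0.09, lik 0.31, product 0.02790; [4] prior 0.39, lik 0.078, product 0.03042.
Normalizing constant = 0.17922; the posterior for Machine 2 is its product over the sum, 0.09321/0.17922 = 0.5201.

Posterior probability ≈ 0.5201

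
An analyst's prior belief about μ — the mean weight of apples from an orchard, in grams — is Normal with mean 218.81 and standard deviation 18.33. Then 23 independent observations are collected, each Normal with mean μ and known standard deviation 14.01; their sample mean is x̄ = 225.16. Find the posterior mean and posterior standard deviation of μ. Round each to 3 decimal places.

Prior precision 1/τ₀² = 1/18.33² = 0.00297629; data precision n/σ² = 23/14.01² = 0.117179.
Posterior precision = 0.00297629 + 0.117179 = 0.120156, giving posterior SD = 1/√0.120156 = 2.885.
Posterior mean = (0.00297629·218.81 + 0.117179·225.16) / 0.120156 = 225.003.

Posterior mean ≈ 225.003; posterior SD ≈ 2.885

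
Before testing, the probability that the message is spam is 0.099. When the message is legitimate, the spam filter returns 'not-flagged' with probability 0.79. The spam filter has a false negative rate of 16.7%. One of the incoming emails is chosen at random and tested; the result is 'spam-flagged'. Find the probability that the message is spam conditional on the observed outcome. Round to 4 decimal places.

Let H be the event that the message is spam. P(H) = 0.099, so P(¬H) = 0.901. With E the 'spam-flagged' result, P(E|H) = 0.833 and P(E|¬H) = 0.21.
P(E) = 0.833·0.099 + 0.21·0.901 = 0.082467 + 0.18921 = 0.27168.
By Bayes' theorem, P(H|E) = 0.082467 / 0.27168 = 0.3035.

P(H | E) ≈ 0.3035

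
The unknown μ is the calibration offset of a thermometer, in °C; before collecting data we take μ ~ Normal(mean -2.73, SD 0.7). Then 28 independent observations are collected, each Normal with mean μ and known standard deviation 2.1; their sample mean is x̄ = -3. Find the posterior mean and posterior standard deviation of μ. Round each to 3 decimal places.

Prior precision 1/τ₀² = 1/0.7² = 2.04082; data precision n/σ² = 28/2.1² = 6.34921.
Posterior precision = 2.04082 + 6.34921 = 8.39002, giving posterior SD = 1/√8.39002 = 0.345.
Posterior mean = (2.04082·-2.73 + 6.34921·-3) / 8.39002 = -2.934.

Posterior mean ≈ -2.934; posterior SD ≈ 0.345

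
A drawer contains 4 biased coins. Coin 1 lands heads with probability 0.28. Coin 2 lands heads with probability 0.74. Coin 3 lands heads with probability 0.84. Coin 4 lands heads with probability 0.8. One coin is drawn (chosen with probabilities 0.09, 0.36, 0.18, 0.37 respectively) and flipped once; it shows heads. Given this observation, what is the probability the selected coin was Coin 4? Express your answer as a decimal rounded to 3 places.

Tabulate prior·likelihood by source: [1] prior 0.09, lik 0.28, product 0.02520; [2] prior 0.36, lik 0.74, product 0.2664; [3] prior 0.18, lik 0.84, product 0.1512; [4] prior 0.37, lik 0.8, product 0.2960.
Normalizing constant = 0.73880; the posterior for Coin 4 is its product over the sum, 0.2960/0.73880 = 0.401.

Posterior probability ≈ 0.401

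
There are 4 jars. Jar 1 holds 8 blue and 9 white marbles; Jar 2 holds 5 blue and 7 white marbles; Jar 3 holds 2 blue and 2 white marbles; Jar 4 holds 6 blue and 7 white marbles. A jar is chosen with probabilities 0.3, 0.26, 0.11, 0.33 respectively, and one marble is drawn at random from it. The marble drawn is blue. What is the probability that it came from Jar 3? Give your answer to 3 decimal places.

Tabulate prior·likelihood by source: [1] prior 0.3, lik 0.4706, product 0.1412; [2] prior 0.26, lik 0.4167, product 0.1083; [3] prior 0.11, lik 0.5, product 0.05500; [4] prior 0.33, lik 0.4615, product 0.1523.
Normalizing constant = 0.45682; the posterior for Jar 3 is its product over the sum, 0.05500/0.45682 = 0.120.

Posterior probability ≈ 0.120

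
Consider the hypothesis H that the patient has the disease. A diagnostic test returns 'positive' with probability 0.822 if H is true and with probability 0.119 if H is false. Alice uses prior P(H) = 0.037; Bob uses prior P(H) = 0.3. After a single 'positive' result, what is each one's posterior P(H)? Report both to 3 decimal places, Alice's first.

P('+'|H) = 0.822, P('+'|¬H) = 0.119.
Alice: numerator 0.822·0.037 = 0.030414; evidence = 0.030414+0.119·0.963 = 0.14501; posterior = 0.210.
Bob: numerator 0.822·0.3 = 0.24660; evidence = 0.24660+0.119·0.7 = 0.32990; posterior = 0.747.

Alice: 0.210; Bob: 0.747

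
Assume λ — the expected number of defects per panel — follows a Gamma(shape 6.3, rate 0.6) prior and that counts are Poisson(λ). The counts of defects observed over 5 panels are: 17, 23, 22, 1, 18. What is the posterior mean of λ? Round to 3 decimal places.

Posterior mean ≈ 15.589

The Poisson likelihood adds the total count to the shape and the number of exposure periods to the rate. Here ∑xᵢ = 81 and n = 5, so shape 6.3→87.3 and rate 0.6→5.6.
Posterior mean = shape/rate = 87.3/5.6 = 15.589.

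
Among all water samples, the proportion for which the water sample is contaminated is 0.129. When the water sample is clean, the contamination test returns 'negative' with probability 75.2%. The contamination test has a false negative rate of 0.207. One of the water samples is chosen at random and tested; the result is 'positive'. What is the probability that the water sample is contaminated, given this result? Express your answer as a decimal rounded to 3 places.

Let H be the event that the water sample is contaminated. P(H) = 0.129, so P(¬H) = 0.871. With E the 'positive' result, P(E|H) = 0.793 and P(E|¬H) = 0.248.
P(E) = 0.793·0.129 + 0.248·0.871 = 0.10230 + 0.21601 = 0.31831.
By Bayes' theorem, P(H|E) = 0.10230 / 0.31831 = 0.321.

P(H | E) ≈ 0.321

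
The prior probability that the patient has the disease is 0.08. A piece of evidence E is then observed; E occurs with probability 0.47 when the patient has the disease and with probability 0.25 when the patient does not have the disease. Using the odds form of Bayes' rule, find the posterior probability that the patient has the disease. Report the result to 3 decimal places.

Posterior probability ≈ 0.141

Prior odds = 0.08/(1−0.08) = 0.086957.
Likelihood ratio for E = 0.47/0.25 = 1.8800.
Posterior odds = prior odds × LR = 0.16348.
Posterior probability = odds/(1+odds) = 0.16348/1.1635 = 0.141.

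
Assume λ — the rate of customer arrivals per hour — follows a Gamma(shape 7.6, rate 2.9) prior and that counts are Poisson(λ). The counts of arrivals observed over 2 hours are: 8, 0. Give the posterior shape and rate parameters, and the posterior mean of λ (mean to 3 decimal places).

Total count ∑xᵢ = 8 over n = 2 hours.
Gamma is conjugate to the Poisson likelihood: posterior is Gamma(shape = 7.6+8 = 15.6, rate = 2.9+2 = 4.9).
Posterior mean = shape/rate = 15.6/4.9 = 3.184.

Posterior: Gamma(shape=15.6, rate=4.9); mean ≈ 3.184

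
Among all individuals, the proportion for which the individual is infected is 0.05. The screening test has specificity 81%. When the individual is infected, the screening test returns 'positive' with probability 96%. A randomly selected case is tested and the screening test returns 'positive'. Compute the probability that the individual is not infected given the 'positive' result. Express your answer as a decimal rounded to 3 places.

P(¬H | E) ≈ 0.790

Let H be the event that the individual is infected. P(H) = 0.05, so P(¬H) = 0.95. With E the 'positive' result, P(E|H) = 0.96 and P(E|¬H) = 0.19.
P(E) = 0.96·0.05 + 0.19·0.95 = 0.048000 + 0.18050 = 0.22850.
By Bayes' theorem, P(H|E) = 0.048000 / 0.22850 = 0.210. Hence P(¬H|E) = 1 − 0.210 = 0.790.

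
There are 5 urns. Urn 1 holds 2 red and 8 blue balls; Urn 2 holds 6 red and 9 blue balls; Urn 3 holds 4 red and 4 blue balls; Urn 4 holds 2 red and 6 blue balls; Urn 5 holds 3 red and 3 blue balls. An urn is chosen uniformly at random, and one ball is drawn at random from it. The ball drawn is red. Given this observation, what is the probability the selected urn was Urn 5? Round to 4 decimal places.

Posterior probability ≈ 0.2703

P(red|Urn 1) = 0.2; P(red|Urn 2) = 0.4; P(red|Urn 3) = 0.5; P(red|Urn 4) = 0.25; P(red|Urn 5) = 0.5.
Prior × likelihood for each source: 0.2·0.2=0.04000, 0.2·0.4=0.08000, 0.2·0.5=0.1000, 0.2·0.25=0.05000, 0.2·0.5=0.1000. Summing gives P(red) = 0.37000.
P(Urn 5 | red) = 0.1000 / 0.37000 = 0.2703.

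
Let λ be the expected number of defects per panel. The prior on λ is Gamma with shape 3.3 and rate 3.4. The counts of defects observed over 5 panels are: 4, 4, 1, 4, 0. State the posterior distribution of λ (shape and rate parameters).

Total count ∑xᵢ = 13 over n = 5 panels.
Gamma is conjugate to the Poisson likelihood: posterior is Gamma(shape = 3.3+13 = 16.3, rate = 3.4+5 = 8.4).

Posterior: Gamma(shape=16.3, rate=8.4)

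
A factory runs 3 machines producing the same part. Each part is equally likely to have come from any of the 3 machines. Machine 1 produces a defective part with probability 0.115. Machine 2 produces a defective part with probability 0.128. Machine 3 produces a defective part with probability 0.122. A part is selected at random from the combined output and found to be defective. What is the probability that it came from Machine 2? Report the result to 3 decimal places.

P(defective|M1) = 0.115; P(defective|M2) = 0.128; P(defective|M3) = 0.122.
Prior × likelihood for each source: 0.333333·0.115=0.03833, 0.333333·0.128=0.04267, 0.333333·0.122=0.04067. Summing gives P(defective) = 0.12167.
P(Machine 2 | defective) = 0.04267 / 0.12167 = 0.351.

Posterior probability ≈ 0.351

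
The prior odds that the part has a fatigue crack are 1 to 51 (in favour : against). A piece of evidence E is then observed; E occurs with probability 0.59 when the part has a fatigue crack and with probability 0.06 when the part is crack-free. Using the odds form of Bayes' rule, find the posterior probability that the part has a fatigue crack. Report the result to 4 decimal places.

Posterior probability ≈ 0.1616

Prior odds = 1/51 = 0.019608.
Likelihood ratio for E = 0.59/0.06 = 9.8333.
Posterior odds = prior odds × LR = 0.19281.
Posterior probability = odds/(1+odds) = 0.19281/1.1928 = 0.1616.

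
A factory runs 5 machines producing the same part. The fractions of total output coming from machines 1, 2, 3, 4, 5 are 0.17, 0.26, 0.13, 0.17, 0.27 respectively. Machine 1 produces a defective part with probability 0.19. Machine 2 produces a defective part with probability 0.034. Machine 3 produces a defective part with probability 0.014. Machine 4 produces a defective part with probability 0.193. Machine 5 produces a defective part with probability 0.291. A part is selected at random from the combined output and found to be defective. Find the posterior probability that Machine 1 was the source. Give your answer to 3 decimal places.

Posterior probability ≈ 0.209

Tabulate prior·likelihood by source: [1] prior 0.17, lik 0.19, product 0.03230; [2] prior 0.26, lik 0.034, product 0.008840; [3] prior 0.13, lik 0.014, product 0.001820; [4] prior 0.17, lik 0.193, product 0.03281; [5] prior 0.27, lik 0.291, product 0.07857.
Normalizing constant = 0.15434; the posterior for Machine 1 is its product over the sum, 0.03230/0.15434 = 0.209.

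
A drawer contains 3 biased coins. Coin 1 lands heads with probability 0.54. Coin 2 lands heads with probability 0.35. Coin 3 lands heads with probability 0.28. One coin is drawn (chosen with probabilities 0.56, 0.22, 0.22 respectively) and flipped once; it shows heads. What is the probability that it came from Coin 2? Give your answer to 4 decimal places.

Posterior probability ≈ 0.1746

P(heads|C1) = 0.54; P(heads|C2) = 0.35; P(heads|C3) = 0.28.
Prior × likelihood for each source: 0.56·0.54=0.3024, 0.22·0.35=0.07700, 0.22·0.28=0.06160. Summing gives P(heads) = 0.44100.
P(Coin 2 | heads) = 0.07700 / 0.44100 = 0.1746.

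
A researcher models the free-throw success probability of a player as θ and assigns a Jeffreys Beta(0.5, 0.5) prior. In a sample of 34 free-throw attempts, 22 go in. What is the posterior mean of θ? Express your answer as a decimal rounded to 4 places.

Posterior mean ≈ 0.6429

Observing 22 successes and 12 failures updates Beta(0.5, 0.5) by adding the success and failure counts to the two shape parameters: α = 0.5+22 = 22.5, β = 0.5+12 = 12.5.
E[θ | data] = 22.5/(22.5+12.5) = 0.6429.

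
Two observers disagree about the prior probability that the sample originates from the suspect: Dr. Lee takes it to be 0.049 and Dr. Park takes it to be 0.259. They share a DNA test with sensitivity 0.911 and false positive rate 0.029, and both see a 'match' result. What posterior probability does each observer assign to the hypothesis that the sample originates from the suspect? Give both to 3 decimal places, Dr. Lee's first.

P('+'|H) = 0.911, P('+'|¬H) = 0.029.
Dr. Lee: numerator 0.911·0.049 = 0.044639; evidence = 0.044639+0.029·0.951 = 0.072218; posterior = 0.618.
Dr. Park: numerator 0.911·0.259 = 0.23595; evidence = 0.23595+0.029·0.741 = 0.25744; posterior = 0.917.

Dr. Lee: 0.618; Dr. Park: 0.917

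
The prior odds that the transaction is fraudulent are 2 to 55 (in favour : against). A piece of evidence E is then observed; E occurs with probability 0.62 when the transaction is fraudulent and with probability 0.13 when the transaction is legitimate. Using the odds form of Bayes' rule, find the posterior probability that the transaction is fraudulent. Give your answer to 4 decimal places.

Prior odds = 2/55 = 0.036364.
Likelihood ratio for E = 0.62/0.13 = 4.7692.
Posterior odds = prior odds × LR = 0.17343.
Posterior probability = odds/(1+odds) = 0.17343/1.1734 = 0.1478.

Posterior probability ≈ 0.1478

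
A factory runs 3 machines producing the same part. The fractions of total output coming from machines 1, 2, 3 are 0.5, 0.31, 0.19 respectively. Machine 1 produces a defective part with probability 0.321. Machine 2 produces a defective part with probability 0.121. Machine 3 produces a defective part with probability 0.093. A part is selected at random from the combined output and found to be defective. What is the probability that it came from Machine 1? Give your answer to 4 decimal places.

Tabulate prior·likelihood by source: [1] prior 0.5, lik 0.321, product 0.1605; [2] prior 0.31, lik 0.121, product 0.03751; [3] prior 0.19, lik 0.093, product 0.01767.
Normalizing constant = 0.21568; the posterior for Machine 1 is its product over the sum, 0.1605/0.21568 = 0.7442.

Posterior probability ≈ 0.7442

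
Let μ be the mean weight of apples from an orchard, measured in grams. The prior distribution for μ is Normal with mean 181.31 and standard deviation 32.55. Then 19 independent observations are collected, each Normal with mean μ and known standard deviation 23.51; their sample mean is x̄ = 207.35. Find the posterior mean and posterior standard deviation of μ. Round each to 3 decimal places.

With known σ, the Normal prior is conjugate. Weight on the data is w = (n/σ²)/(n/σ² + 1/τ₀²) = 0.0343754/(0.0343754+0.00094384) = 0.97328.
Posterior mean = w·x̄ + (1−w)·μ₀ = 0.97328·207.35 + 0.026723·181.31 = 206.654. Posterior variance = 1/(0.0343754+0.00094384) = 28.3131, so SD = 5.321.

Posterior mean ≈ 206.654; posterior SD ≈ 5.321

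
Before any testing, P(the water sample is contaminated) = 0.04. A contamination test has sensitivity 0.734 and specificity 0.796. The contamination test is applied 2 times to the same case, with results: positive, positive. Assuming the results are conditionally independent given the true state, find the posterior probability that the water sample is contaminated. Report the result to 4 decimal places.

With H the event that the water sample is contaminated, the joint likelihood of the observed sequence is P(data|H) = 0.734·0.734 = 0.53876 and P(data|¬H) = 0.204·0.204 = 0.041616.
Bayes: P(H|data) = 0.04·0.53876 / (0.04·0.53876 + 0.96·0.041616) = 0.021550/0.061502 = 0.3504.

Posterior P(H) ≈ 0.3504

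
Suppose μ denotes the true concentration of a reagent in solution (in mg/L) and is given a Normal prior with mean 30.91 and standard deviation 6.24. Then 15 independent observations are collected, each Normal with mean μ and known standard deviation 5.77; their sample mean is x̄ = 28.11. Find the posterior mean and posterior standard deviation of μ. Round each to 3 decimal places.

Prior precision 1/τ₀² = 1/6.24² = 0.0256821; data precision n/σ² = 15/5.77² = 0.450547.
Posterior precision = 0.0256821 + 0.450547 = 0.476229, giving posterior SD = 1/√0.476229 = 1.449.
Posterior mean = (0.0256821·30.91 + 0.450547·28.11) / 0.476229 = 28.261.

Posterior mean ≈ 28.261; posterior SD ≈ 1.449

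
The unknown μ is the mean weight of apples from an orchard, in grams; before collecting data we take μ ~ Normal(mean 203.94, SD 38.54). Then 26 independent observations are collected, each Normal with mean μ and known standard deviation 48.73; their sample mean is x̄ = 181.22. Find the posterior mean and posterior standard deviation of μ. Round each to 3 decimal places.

Posterior mean ≈ 182.536; posterior SD ≈ 9.276

With known σ, the Normal prior is conjugate. Weight on the data is w = (n/σ²)/(n/σ² + 1/τ₀²) = 0.0109492/(0.0109492+0.00067325) = 0.94207.
Posterior mean = w·x̄ + (1−w)·μ₀ = 0.94207·181.22 + 0.057927·203.94 = 182.536. Posterior variance = 1/(0.0109492+0.00067325) = 86.0407, so SD = 9.276.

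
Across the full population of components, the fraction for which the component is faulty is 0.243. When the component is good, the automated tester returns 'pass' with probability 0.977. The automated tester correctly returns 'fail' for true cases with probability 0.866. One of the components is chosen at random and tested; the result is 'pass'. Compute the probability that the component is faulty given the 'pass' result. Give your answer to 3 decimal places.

Write H for 'the component is faulty'. Prior odds H:¬H = 0.243/0.757 = 0.32100. For the 'pass' outcome, the likelihood ratio is 0.134/0.977 = 0.13715.
Posterior odds = 0.32100 × 0.13715 = 0.044027, so P(H|E) = 0.044027/(1+0.044027) = 0.042.

P(H | E) ≈ 0.042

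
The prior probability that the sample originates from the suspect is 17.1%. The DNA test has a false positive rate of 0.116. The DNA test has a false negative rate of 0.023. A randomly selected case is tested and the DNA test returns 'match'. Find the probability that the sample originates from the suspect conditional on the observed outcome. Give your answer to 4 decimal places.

P(H | E) ≈ 0.6347

Let H be the event that the sample originates from the suspect. P(H) = 0.171, so P(¬H) = 0.829. With E the 'match' result, P(E|H) = 0.977 and P(E|¬H) = 0.116.
P(E) = 0.977·0.171 + 0.116·0.829 = 0.16707 + 0.096164 = 0.26323.
By Bayes' theorem, P(H|E) = 0.16707 / 0.26323 = 0.6347.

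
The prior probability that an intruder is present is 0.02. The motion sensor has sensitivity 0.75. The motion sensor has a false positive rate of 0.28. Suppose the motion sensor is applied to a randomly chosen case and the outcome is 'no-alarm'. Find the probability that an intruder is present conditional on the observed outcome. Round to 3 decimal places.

Write H for 'an intruder is present'. Prior odds H:¬H = 0.02/0.98 = 0.020408. For the 'no-alarm' outcome, the likelihood ratio is 0.25/0.72 = 0.34722.
Posterior odds = 0.020408 × 0.34722 = 0.0070862, so P(H|E) = 0.0070862/(1+0.0070862) = 0.007.

P(H | E) ≈ 0.007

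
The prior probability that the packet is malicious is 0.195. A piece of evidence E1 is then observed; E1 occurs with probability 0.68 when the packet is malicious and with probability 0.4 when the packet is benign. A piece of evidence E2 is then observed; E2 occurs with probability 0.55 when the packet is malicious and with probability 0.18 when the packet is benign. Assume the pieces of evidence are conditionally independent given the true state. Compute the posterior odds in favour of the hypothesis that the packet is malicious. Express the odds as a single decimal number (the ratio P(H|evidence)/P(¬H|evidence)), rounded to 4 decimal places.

Prior odds = 0.195/(1−0.195) = 0.24224. In log-odds, ln(0.24224) = -1.4178.
Add log likelihood ratios: ln(1.7000) + ln(3.0556) = 1.6476.
Posterior log-odds = 0.22975, so posterior odds = exp(0.22975) = 1.2583.

Posterior odds ≈ 1.2583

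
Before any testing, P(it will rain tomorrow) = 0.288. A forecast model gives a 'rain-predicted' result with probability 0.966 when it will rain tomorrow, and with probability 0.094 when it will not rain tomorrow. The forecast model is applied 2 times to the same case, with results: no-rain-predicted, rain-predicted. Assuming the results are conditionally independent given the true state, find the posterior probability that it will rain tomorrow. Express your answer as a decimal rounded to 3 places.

Posterior P(H) ≈ 0.135

Let H be the event that it will rain tomorrow; start with P(H) = 0.288. P('rain-predicted'|H) = 0.966, P('rain-predicted'|¬H) = 0.094.
Update on result 1 ('no-rain-predicted'): P(H) ← 0.034·0.2880 / (0.034·0.2880 + 0.906·0.7120) = 0.0097920/0.65486 = 0.0150.
Update on result 2 ('rain-predicted'): P(H) ← 0.966·0.0150 / (0.966·0.0150 + 0.094·0.9850) = 0.014444/0.10704 = 0.1349.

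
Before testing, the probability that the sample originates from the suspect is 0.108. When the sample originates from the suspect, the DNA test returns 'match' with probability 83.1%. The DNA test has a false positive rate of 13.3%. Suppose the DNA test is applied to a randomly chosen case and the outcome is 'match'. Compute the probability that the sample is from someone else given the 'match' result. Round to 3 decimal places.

P(¬H | E) ≈ 0.569

Let H be the event that the sample originates from the suspect. P(H) = 0.108, so P(¬H) = 0.892. With E the 'match' result, P(E|H) = 0.831 and P(E|¬H) = 0.133.
P(E) = 0.831·0.108 + 0.133·0.892 = 0.089748 + 0.11864 = 0.20838.
By Bayes' theorem, P(H|E) = 0.089748 / 0.20838 = 0.431. Hence P(¬H|E) = 1 − 0.431 = 0.569.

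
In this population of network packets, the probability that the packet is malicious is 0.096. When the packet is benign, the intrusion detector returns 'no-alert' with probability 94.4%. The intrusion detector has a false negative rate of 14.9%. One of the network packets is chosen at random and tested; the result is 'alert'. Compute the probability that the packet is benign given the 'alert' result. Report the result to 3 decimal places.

Write H for 'the packet is malicious'. Prior odds H:¬H = 0.096/0.904 = 0.10619. For the 'alert' outcome, the likelihood ratio is 0.851/0.056 = 15.196.
Posterior odds = 0.10619 × 15.196 = 1.6138, so P(H|E) = 1.6138/(1+1.6138) = 0.617. Then P(¬H|E) = 1 − 0.617 = 0.383.

P(¬H | E) ≈ 0.383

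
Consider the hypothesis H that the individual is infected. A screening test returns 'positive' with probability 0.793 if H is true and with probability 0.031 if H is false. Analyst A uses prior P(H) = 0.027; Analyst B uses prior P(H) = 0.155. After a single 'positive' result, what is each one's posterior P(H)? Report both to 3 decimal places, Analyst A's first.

P('+'|H) = 0.793, P('+'|¬H) = 0.031.
Analyst A: numerator 0.793·0.027 = 0.021411; evidence = 0.021411+0.031·0.973 = 0.051574; posterior = 0.415.
Analyst B: numerator 0.793·0.155 = 0.12292; evidence = 0.12292+0.031·0.845 = 0.14911; posterior = 0.824.

Analyst A: 0.415; Analyst B: 0.824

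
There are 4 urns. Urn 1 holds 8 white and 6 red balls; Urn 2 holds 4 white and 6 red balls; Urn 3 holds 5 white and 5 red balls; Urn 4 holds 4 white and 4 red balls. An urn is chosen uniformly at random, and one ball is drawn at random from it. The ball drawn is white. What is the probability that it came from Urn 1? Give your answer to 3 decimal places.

Posterior probability ≈ 0.290

P(white|Urn 1) = 0.5714; P(white|Urn 2) = 0.4; P(white|Urn 3) = 0.5; P(white|Urn 4) = 0.5.
Prior × likelihood for each source: 0.25·0.5714=0.1429, 0.25·0.4=0.1000, 0.25·0.5=0.1250, 0.25·0.5=0.1250. Summing gives P(white) = 0.49286.
P(Urn 1 | white) = 0.1429 / 0.49286 = 0.290.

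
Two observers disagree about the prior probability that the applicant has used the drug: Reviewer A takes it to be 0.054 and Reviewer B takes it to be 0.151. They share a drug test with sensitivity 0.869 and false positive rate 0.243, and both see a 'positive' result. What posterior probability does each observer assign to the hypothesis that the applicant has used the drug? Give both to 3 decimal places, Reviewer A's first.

Reviewer A: 0.170; Reviewer B: 0.389

The likelihood ratio for a 'positive' result is 0.869/0.243 = 3.5761.
Reviewer A: prior odds 0.054/0.946 = 0.057082; posterior odds 0.20413; posterior probability 0.170.
Reviewer B: prior odds 0.151/0.849 = 0.17786; posterior odds 0.63604; posterior probability 0.389.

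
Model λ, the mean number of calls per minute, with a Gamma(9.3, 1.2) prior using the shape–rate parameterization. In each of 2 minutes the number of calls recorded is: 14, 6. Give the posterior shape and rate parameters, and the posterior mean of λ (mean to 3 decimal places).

Total count ∑xᵢ = 20 over n = 2 minutes.
Gamma is conjugate to the Poisson likelihood: posterior is Gamma(shape = 9.3+20 = 29.3, rate = 1.2+2 = 3.2).
E[λ | data] = 29.3/3.2 = 9.156.

Posterior: Gamma(shape=29.3, rate=3.2); mean ≈ 9.156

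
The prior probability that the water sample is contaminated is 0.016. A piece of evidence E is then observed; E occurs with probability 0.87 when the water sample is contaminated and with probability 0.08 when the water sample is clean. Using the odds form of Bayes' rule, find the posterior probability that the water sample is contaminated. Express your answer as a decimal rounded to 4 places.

Posterior probability ≈ 0.1503

Prior odds = 0.016/(1−0.016) = 0.016260. In log-odds, ln(0.016260) = -4.1190.
Add log likelihood ratio: ln(10.875) = 2.3865.
Posterior log-odds = -1.7326, so posterior odds = exp(-1.7326) = 0.17683. Converting, P(H|E) = 0.17683/1.1768 = 0.1503.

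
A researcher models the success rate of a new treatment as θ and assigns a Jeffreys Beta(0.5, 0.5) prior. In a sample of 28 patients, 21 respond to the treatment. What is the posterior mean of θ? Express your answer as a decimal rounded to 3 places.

Posterior mean ≈ 0.741

Observing 21 successes and 7 failures updates Beta(0.5, 0.5) by adding the success and failure counts to the two shape parameters: α = 0.5+21 = 21.5, β = 0.5+7 = 7.5.
Posterior mean = α/(α+β) = 21.5/29 = 0.741.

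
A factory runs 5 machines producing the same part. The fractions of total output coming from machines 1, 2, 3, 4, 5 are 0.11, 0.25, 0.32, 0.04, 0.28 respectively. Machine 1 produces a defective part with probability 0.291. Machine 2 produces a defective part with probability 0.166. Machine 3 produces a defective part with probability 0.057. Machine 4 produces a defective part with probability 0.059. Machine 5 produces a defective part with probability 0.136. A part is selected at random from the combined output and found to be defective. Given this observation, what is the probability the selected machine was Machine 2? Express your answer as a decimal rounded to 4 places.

Posterior probability ≈ 0.3139

P(defective|M1) = 0.291; P(defective|M2) = 0.166; P(defective|M3) = 0.057; P(defective|M4) = 0.059; P(defective|M5) = 0.136.
Prior × likelihood for each source: 0.11·0.291=0.03201, 0.25·0.166=0.04150, 0.32·0.057=0.01824, 0.04·0.059=0.002360, 0.28·0.136=0.03808. Summing gives P(defective) = 0.13219.
P(Machine 2 | defective) = 0.04150 / 0.13219 = 0.3139.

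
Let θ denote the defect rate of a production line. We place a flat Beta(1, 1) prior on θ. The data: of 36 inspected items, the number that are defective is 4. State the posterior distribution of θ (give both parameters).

Observing 4 successes and 32 failures updates Beta(1, 1) by adding the success and failure counts to the two shape parameters: α = 1+4 = 5, β = 1+32 = 33.

Posterior: Beta(5, 33)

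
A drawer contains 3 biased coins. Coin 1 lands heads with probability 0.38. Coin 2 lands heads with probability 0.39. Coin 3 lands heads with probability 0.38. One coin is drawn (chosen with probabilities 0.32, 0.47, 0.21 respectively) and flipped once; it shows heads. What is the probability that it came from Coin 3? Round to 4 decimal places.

Tabulate prior·likelihood by source: [1] prior 0.32, lik 0.38, product 0.1216; [2] prior 0.47, lik 0.39, product 0.1833; [3] prior 0.21, lik 0.38, product 0.07980.
Normalizing constant = 0.38470; the posterior for Coin 3 is its product over the sum, 0.07980/0.38470 = 0.2074.

Posterior probability ≈ 0.2074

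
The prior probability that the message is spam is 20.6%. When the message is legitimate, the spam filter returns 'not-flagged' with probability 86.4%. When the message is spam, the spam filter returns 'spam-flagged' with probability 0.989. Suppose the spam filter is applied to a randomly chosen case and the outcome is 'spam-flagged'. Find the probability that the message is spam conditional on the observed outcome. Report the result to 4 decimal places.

P(H | E) ≈ 0.6536

Let H be the event that the message is spam. P(H) = 0.206, so P(¬H) = 0.794. With E the 'spam-flagged' result, P(E|H) = 0.989 and P(E|¬H) = 0.136.
P(E) = 0.989·0.206 + 0.136·0.794 = 0.20373 + 0.10798 = 0.31172.
By Bayes' theorem, P(H|E) = 0.20373 / 0.31172 = 0.6536.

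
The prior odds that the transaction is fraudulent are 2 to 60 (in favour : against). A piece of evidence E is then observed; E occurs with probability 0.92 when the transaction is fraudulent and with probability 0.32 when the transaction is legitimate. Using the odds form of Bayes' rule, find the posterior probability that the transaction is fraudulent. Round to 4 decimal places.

Posterior probability ≈ 0.0875

Prior odds = 2/60 = 0.033333. In log-odds, ln(0.033333) = -3.4012.
Add log likelihood ratio: ln(2.8750) = 1.0561.
Posterior log-odds = -2.3451, so posterior odds = exp(-2.3451) = 0.095833. Converting, P(H|E) = 0.095833/1.0958 = 0.0875.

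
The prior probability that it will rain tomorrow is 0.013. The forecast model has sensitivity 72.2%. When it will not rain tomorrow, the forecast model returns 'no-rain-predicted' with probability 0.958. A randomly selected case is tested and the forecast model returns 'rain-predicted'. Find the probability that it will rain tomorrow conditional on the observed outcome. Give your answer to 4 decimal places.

Let H be the event that it will rain tomorrow. P(H) = 0.013, so P(¬H) = 0.987. With E the 'rain-predicted' result, P(E|H) = 0.722 and P(E|¬H) = 0.042.
P(E) = 0.722·0.013 + 0.042·0.987 = 0.0093860 + 0.041454 = 0.050840.
By Bayes' theorem, P(H|E) = 0.0093860 / 0.050840 = 0.1846.

P(H | E) ≈ 0.1846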